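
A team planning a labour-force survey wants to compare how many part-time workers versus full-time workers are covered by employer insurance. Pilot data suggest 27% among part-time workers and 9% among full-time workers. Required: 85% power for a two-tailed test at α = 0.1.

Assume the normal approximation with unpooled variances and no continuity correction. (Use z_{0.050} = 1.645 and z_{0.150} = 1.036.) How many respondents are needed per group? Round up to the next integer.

n = (z_{α/2} + z_β)² · [p₁(1−p₁) + p₂(1−p₂)] / (p₁ − p₂)²
  = (1.645 + 1.036)² · (0.27·0.73 + 0.09·0.91) / (0.18)²
  = (2.681)² · (0.1971 + 0.0819) / 0.0324
  = 7.1878 · 0.2790 / 0.0324
  = 61.89
Round up → n = 62 per group.

n = 62 per group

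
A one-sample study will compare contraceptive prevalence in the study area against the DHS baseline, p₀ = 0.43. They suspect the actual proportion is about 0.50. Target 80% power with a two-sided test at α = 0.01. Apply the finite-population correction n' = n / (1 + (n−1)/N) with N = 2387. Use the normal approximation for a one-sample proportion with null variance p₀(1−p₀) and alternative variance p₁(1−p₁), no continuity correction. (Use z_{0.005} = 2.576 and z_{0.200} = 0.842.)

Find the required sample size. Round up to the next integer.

n = 472

n = [z_{α/2}·√(p₀q₀) + z_β·√(p₁q₁)]² / (p₁ − p₀)²
  = [2.576·√(0.43·0.57) + 0.842·√(0.50·0.50)]² / (0.07)²
  = [2.576·0.4951 + 0.842·0.5000]² / 0.0049
  = [1.6963]² / 0.0049
  = 587.24
Finite-population correction (N = 2387): 587.24 / (1 + (587.24 − 1)/2387) = 471.45.
Round up → n = 472.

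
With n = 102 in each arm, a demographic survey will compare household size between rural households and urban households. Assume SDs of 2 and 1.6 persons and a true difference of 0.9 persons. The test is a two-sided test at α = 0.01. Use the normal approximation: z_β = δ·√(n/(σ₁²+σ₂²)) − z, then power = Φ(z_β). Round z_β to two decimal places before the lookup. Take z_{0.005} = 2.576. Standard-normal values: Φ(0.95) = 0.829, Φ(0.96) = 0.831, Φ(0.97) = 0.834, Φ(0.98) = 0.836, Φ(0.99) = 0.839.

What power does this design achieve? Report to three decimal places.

Power ≈ 0.834

z_β = δ·√(n/(σ₁²+σ₂²)) − z_{α/2}
    = 0.9 · √(102/6.56) − 2.576
    = 0.9 · 3.94319 − 2.576
    = 3.5489 − 2.576 = 0.9729 → 0.97
Power = Φ(0.97) = 0.834.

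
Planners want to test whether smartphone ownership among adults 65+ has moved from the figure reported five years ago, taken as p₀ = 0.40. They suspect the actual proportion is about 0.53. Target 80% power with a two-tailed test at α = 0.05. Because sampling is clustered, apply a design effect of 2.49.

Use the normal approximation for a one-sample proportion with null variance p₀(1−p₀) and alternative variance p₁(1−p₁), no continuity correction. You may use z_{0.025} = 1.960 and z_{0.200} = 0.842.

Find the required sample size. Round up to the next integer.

n = [z_{α/2}·√(p₀q₀) + z_β·√(p₁q₁)]² / (p₁ − p₀)²
  = [1.960·√(0.40·0.60) + 0.842·√(0.53·0.47)]² / (0.13)²
  = [1.960·0.4899 + 0.842·0.4991]² / 0.0169
  = [1.3804]² / 0.0169
  = 112.76
Design effect: 2.49 × 112.76 = 280.77.
Round up → n = 281.

n = 281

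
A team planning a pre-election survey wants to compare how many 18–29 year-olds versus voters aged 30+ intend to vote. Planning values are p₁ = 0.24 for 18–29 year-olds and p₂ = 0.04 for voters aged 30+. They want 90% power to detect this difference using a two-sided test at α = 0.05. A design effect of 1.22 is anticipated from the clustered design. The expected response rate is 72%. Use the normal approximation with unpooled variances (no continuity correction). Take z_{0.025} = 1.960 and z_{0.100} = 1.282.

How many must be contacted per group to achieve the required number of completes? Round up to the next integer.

n = (z_{α/2} + z_β)² · [p₁(1−p₁) + p₂(1−p₂)] / (p₁ − p₂)²
  = (1.960 + 1.282)² · (0.24·0.76 + 0.04·0.96) / (0.20)²
  = (3.242)² · (0.1824 + 0.0384) / 0.0400
  = 10.5106 · 0.2208 / 0.0400
  = 58.02
Design effect: 1.22 × 58.02 = 70.78.
Adjust for 72% response: 70.78 / 0.72 = 98.31.
Round up → n = 99 per group.

n = 99 per group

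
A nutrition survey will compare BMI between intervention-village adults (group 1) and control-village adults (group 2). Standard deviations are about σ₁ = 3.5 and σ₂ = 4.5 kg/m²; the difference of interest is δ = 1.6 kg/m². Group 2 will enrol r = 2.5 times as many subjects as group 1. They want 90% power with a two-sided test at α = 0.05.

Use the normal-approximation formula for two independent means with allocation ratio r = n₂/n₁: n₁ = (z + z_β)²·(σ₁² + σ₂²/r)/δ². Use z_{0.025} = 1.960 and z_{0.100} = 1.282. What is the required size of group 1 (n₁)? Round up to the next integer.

n₁ = (z_{α/2} + z_β)² · (σ₁² + σ₂²/r) / δ²
   = (1.960 + 1.282)² · (3.5² + 4.5²/2.5) / 1.6²
   = 10.5106 · (12.25 + 8.1) / 2.56
   = 10.5106 · 20.35 / 2.56
   = 83.55
Round up → n₁ = 84; n₂ = r·n₁ = 2.5 × 84 = 210.

n₁ = 84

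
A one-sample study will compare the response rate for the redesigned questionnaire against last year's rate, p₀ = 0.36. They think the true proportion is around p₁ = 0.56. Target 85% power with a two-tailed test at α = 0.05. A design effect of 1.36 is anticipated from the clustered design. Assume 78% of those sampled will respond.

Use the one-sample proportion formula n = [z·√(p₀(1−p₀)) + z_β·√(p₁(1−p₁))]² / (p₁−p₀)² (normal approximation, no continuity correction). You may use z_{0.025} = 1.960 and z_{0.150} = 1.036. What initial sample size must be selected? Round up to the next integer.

n = [z_{α/2}·√(p₀q₀) + z_β·√(p₁q₁)]² / (p₁ − p₀)²
  = [1.960·√(0.36·0.64) + 1.036·√(0.56·0.44)]² / (0.20)²
  = [1.960·0.4800 + 1.036·0.4964]² / 0.0400
  = [1.4551]² / 0.0400
  = 52.93
Design effect: 1.36 × 52.93 = 71.98.
Adjust for 78% response: 71.98 / 0.78 = 92.29.
Round up → n = 93.

n = 93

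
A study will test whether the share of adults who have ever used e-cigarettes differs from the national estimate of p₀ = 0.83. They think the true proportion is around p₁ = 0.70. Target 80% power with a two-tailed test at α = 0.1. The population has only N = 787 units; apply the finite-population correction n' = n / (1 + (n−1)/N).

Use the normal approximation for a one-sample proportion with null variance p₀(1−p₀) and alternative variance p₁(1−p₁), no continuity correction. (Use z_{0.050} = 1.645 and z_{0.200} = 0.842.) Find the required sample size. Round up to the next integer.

n = 56

n = [z_{α/2}·√(p₀q₀) + z_β·√(p₁q₁)]² / (p₁ − p₀)²
  = [1.645·√(0.83·0.17) + 0.842·√(0.70·0.30)]² / (-0.13)²
  = [1.645·0.3756 + 0.842·0.4583]² / 0.0169
  = [1.0038]² / 0.0169
  = 59.62
Finite-population correction (N = 787): 59.62 / (1 + (59.62 − 1)/787) = 55.49.
Round up → n = 56.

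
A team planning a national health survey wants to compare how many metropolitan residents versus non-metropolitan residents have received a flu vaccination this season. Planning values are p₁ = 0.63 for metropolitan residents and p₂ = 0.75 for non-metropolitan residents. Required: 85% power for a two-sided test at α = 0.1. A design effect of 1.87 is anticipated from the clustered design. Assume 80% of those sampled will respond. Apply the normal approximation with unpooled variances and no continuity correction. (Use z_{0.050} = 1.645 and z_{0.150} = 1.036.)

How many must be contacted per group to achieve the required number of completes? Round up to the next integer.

n = 491 per group

n = (z_{α/2} + z_β)² · [p₁(1−p₁) + p₂(1−p₂)] / (p₁ − p₂)²
  = (1.645 + 1.036)² · (0.63·0.37 + 0.75·0.25) / (-0.12)²
  = (2.681)² · (0.2331 + 0.1875) / 0.0144
  = 7.1878 · 0.4206 / 0.0144
  = 209.94
Design effect: 1.87 × 209.94 = 392.59.
Adjust for 80% response: 392.59 / 0.80 = 490.74.
Round up → n = 491 per group.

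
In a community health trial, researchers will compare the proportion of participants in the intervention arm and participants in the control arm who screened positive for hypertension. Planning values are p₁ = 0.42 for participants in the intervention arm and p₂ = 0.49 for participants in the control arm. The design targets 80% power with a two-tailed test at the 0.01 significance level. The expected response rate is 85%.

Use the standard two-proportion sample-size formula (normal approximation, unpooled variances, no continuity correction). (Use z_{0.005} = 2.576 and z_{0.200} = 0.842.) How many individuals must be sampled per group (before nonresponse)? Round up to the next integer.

n = 1385 per group

n = (z_{α/2} + z_β)² · [p₁(1−p₁) + p₂(1−p₂)] / (p₁ − p₂)²
  = (2.576 + 0.842)² · (0.42·0.58 + 0.49·0.51) / (-0.07)²
  = (3.418)² · (0.2436 + 0.2499) / 0.0049
  = 11.6827 · 0.4935 / 0.0049
  = 1176.62
Adjust for 85% response: 1176.62 / 0.85 = 1384.26.
Round up → n = 1385 per group.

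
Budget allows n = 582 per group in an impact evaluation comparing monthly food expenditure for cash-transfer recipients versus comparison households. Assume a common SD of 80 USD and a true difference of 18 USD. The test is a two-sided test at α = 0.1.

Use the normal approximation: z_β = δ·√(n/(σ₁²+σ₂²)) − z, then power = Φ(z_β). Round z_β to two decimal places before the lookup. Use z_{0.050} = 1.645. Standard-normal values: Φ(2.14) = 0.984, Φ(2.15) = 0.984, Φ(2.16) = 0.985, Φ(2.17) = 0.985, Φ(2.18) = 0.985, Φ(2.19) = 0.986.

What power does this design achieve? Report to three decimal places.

Power ≈ 0.986

z_β = δ·√(n/(σ₁²+σ₂²)) − z_{α/2}
    = 18 · √(582/12800) − 1.645
    = 18 · 0.21323 − 1.645
    = 3.8382 − 1.645 = 2.1932 → 2.19
Power = Φ(2.19) = 0.986.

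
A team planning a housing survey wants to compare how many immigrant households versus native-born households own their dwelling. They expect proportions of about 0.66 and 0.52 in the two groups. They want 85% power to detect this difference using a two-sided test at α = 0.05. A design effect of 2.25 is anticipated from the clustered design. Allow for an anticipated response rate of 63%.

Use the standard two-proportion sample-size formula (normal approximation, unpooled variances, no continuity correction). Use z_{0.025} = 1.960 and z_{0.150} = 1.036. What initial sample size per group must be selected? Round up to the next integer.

n = 776 per group

n = (z_{α/2} + z_β)² · [p₁(1−p₁) + p₂(1−p₂)] / (p₁ − p₂)²
  = (1.960 + 1.036)² · (0.66·0.34 + 0.52·0.48) / (0.14)²
  = (2.996)² · (0.2244 + 0.2496) / 0.0196
  = 8.9760 · 0.4740 / 0.0196
  = 217.07
Design effect: 2.25 × 217.07 = 488.41.
Adjust for 63% response: 488.41 / 0.63 = 775.26.
Round up → n = 776 per group.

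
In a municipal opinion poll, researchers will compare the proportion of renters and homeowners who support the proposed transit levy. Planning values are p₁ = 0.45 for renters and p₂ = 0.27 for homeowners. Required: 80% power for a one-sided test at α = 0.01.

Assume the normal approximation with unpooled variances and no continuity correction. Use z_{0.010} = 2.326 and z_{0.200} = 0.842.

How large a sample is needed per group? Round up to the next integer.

n = (z_α + z_β)² · [p₁(1−p₁) + p₂(1−p₂)] / (p₁ − p₂)²
  = (2.326 + 0.842)² · (0.45·0.55 + 0.27·0.73) / (0.18)²
  = (3.168)² · (0.2475 + 0.1971) / 0.0324
  = 10.0362 · 0.4446 / 0.0324
  = 137.72
Round up → n = 138 per group.

n = 138 per group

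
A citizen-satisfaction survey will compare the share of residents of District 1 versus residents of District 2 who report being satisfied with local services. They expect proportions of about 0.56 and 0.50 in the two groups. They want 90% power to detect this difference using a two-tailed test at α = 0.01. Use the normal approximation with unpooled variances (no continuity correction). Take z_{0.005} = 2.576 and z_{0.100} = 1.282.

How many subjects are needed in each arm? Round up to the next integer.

n = 2053 per group

n = (z_{α/2} + z_β)² · [p₁(1−p₁) + p₂(1−p₂)] / (p₁ − p₂)²
  = (2.576 + 1.282)² · (0.56·0.44 + 0.50·0.50) / (0.06)²
  = (3.858)² · (0.2464 + 0.2500) / 0.0036
  = 14.8842 · 0.4964 / 0.0036
  = 2052.36
Round up → n = 2053 per group.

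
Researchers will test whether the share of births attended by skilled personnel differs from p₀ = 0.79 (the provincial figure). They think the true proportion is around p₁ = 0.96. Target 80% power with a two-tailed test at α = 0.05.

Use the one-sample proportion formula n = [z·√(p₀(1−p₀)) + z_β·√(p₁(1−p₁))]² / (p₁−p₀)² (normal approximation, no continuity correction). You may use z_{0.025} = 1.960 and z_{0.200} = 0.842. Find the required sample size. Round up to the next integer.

n = [z_{α/2}·√(p₀q₀) + z_β·√(p₁q₁)]² / (p₁ − p₀)²
  = [1.960·√(0.79·0.21) + 0.842·√(0.96·0.04)]² / (0.17)²
  = [1.960·0.4073 + 0.842·0.1960]² / 0.0289
  = [0.9633]² / 0.0289
  = 32.11
Round up → n = 33.

n = 33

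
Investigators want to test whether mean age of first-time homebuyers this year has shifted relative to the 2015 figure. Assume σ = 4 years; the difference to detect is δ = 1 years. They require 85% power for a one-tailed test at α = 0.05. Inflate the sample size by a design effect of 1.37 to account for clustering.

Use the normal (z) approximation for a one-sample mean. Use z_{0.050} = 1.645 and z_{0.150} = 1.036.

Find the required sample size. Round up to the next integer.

n = (z_α + z_β)² · σ² / δ²
  = (1.645 + 1.036)² · 4² / 1²
  = 7.1878 · 16 / 1
  = 115.00
Design effect: 1.37 × 115.00 = 157.56.
Round up → n = 158.

n = 158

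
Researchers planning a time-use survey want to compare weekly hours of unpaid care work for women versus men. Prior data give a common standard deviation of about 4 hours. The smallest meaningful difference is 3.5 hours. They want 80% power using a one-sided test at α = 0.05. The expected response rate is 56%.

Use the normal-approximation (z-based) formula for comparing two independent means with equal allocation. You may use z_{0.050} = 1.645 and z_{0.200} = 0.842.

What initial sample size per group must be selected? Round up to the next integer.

n = (z_α + z_β)² · (σ₁² + σ₂²) / δ²
  = (1.645 + 0.842)² · (2·4² = 32) / 3.5²
  = 6.1852 · 32 / 12.25
  = 16.16
Adjust for 56% response: 16.16 / 0.56 = 28.85.
Round up → n = 29 per group.

n = 29 per group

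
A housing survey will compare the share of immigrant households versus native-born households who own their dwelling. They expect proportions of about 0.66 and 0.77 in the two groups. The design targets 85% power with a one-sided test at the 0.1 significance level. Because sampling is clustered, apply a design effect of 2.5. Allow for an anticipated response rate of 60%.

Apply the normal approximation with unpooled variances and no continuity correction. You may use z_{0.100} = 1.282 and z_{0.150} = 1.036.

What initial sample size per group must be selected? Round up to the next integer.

n = 743 per group

n = (z_α + z_β)² · [p₁(1−p₁) + p₂(1−p₂)] / (p₁ − p₂)²
  = (1.282 + 1.036)² · (0.66·0.34 + 0.77·0.23) / (-0.11)²
  = (2.318)² · (0.2244 + 0.1771) / 0.0121
  = 5.3731 · 0.4015 / 0.0121
  = 178.29
Design effect: 2.5 × 178.29 = 445.73.
Adjust for 60% response: 445.73 / 0.60 = 742.88.
Round up → n = 743 per group.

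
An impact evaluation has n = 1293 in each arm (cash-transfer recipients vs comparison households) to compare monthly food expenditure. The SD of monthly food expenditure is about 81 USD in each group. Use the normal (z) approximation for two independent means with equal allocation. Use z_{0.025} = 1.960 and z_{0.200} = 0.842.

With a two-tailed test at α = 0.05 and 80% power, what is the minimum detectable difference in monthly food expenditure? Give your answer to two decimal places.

Minimum detectable difference ≈ 8.93 USD

δ = (z_{α/2} + z_β) · √((σ₁²+σ₂²)/n)
  = (1.960 + 0.842) · √(13122/1293)
  = 2.802 · √10.1485
  = 2.802 · 3.1857
  = 8.9262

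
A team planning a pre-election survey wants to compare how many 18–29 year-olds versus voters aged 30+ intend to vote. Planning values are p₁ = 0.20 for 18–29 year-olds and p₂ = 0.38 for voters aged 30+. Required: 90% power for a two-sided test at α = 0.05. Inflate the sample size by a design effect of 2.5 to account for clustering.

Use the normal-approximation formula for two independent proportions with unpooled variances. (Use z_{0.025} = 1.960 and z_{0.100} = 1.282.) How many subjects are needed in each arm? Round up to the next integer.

n = (z_{α/2} + z_β)² · [p₁(1−p₁) + p₂(1−p₂)] / (p₁ − p₂)²
  = (1.960 + 1.282)² · (0.20·0.80 + 0.38·0.62) / (-0.18)²
  = (3.242)² · (0.1600 + 0.2356) / 0.0324
  = 10.5106 · 0.3956 / 0.0324
  = 128.33
Design effect: 2.5 × 128.33 = 320.83.
Round up → n = 321 per group.

n = 321 per group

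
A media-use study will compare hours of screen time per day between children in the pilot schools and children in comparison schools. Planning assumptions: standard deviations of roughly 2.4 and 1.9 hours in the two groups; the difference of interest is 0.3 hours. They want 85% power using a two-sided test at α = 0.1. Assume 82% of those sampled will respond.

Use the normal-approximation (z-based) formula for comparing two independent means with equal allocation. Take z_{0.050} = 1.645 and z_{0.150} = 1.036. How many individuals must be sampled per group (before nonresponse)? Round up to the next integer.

n = (z_{α/2} + z_β)² · (σ₁² + σ₂²) / δ²
  = (1.645 + 1.036)² · (2.4² + 1.9² = 9.37) / 0.3²
  = 7.1878 · 9.37 / 0.09
  = 748.33
Adjust for 82% response: 748.33 / 0.82 = 912.59.
Round up → n = 913 per group.

n = 913 per group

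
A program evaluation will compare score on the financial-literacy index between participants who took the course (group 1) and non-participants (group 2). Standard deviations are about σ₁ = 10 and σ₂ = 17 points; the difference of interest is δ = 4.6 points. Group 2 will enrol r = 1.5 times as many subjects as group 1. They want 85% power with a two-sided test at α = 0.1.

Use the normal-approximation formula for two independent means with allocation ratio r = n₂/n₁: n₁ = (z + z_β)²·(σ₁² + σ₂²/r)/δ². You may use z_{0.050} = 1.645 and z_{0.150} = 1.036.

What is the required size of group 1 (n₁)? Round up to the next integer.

n₁ = (z_{α/2} + z_β)² · (σ₁² + σ₂²/r) / δ²
   = (1.645 + 1.036)² · (10² + 17²/1.5) / 4.6²
   = 7.1878 · (100 + 192.6667) / 21.16
   = 7.1878 · 292.6667 / 21.16
   = 99.41
Round up → n₁ = 100; n₂ = r·n₁ = 1.5 × 100 = 150.

n₁ = 100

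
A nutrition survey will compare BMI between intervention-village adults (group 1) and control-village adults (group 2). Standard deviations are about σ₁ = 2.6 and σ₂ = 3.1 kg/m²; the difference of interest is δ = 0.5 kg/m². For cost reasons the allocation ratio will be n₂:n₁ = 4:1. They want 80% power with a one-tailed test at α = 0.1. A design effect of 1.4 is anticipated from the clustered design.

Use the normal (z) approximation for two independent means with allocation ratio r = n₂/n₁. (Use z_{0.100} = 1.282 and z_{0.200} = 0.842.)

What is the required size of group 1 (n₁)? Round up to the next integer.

n₁ = 232

n₁ = (z_α + z_β)² · (σ₁² + σ₂²/r) / δ²
   = (1.282 + 0.842)² · (2.6² + 3.1²/4) / 0.5²
   = 4.5114 · (6.76 + 2.4025) / 0.25
   = 4.5114 · 9.1625 / 0.25
   = 165.34
Design effect: 1.4 × 165.34 = 231.48.
Round up → n₁ = 232; n₂ = r·n₁ = 4 × 232 = 928.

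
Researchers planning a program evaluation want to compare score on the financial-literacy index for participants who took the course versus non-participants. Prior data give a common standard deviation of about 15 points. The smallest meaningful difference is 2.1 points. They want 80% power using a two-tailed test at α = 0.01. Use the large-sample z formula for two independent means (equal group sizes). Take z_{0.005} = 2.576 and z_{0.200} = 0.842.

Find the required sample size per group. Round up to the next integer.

n = 1193 per group

n = (z_{α/2} + z_β)² · (σ₁² + σ₂²) / δ²
  = (2.576 + 0.842)² · (2·15² = 450) / 2.1²
  = 11.6827 · 450 / 4.41
  = 1192.11
Round up → n = 1193 per group.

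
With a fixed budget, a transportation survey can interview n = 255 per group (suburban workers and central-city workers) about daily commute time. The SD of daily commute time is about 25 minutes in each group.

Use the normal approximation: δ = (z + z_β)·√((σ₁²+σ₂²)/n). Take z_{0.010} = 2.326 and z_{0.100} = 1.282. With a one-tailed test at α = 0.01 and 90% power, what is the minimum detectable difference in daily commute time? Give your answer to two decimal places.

Minimum detectable difference ≈ 7.99 minutes

δ = (z_α + z_β) · √((σ₁²+σ₂²)/n)
  = (2.326 + 1.282) · √(1250/255)
  = 3.608 · √4.902
  = 3.608 · 2.2140
  = 7.9882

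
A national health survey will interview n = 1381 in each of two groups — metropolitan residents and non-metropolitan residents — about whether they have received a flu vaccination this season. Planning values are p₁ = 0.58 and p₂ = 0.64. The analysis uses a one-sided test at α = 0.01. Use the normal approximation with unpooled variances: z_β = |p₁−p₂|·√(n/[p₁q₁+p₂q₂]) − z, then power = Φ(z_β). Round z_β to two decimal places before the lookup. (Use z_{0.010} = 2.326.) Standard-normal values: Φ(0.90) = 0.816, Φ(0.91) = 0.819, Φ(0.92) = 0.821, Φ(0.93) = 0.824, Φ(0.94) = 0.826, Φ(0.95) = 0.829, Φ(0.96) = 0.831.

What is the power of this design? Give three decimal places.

Power ≈ 0.819

z_β = |p₁−p₂|·√(n/[p₁q₁+p₂q₂]) − z_α
    = 0.06 · √(1381/0.4740) − 2.326
    = 0.06 · 53.9769 − 2.326
    = 3.2386 − 2.326 = 0.9126 → 0.91
Power = Φ(0.91) = 0.819.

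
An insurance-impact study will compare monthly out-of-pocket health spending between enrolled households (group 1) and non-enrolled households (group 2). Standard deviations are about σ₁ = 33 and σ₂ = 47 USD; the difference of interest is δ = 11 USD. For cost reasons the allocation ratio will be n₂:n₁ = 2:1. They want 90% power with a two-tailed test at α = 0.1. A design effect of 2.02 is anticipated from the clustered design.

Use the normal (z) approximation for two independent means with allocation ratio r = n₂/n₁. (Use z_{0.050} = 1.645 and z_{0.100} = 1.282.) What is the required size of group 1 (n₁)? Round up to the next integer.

n₁ = (z_{α/2} + z_β)² · (σ₁² + σ₂²/r) / δ²
   = (1.645 + 1.282)² · (33² + 47²/2) / 11²
   = 8.5673 · (1089 + 1104.5) / 121
   = 8.5673 · 2193.5 / 121
   = 155.31
Design effect: 2.02 × 155.31 = 313.72.
Round up → n₁ = 314; n₂ = r·n₁ = 2 × 314 = 628.

n₁ = 314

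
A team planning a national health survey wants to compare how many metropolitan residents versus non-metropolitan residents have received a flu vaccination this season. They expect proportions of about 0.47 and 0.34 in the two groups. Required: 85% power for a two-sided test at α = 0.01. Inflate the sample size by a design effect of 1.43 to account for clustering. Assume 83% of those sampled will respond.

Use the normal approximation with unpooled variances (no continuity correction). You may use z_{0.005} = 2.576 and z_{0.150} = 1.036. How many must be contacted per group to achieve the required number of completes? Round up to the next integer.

n = 630 per group

n = (z_{α/2} + z_β)² · [p₁(1−p₁) + p₂(1−p₂)] / (p₁ − p₂)²
  = (2.576 + 1.036)² · (0.47·0.53 + 0.34·0.66) / (0.13)²
  = (3.612)² · (0.2491 + 0.2244) / 0.0169
  = 13.0465 · 0.4735 / 0.0169
  = 365.53
Design effect: 1.43 × 365.53 = 522.71.
Adjust for 83% response: 522.71 / 0.83 = 629.78.
Round up → n = 630 per group.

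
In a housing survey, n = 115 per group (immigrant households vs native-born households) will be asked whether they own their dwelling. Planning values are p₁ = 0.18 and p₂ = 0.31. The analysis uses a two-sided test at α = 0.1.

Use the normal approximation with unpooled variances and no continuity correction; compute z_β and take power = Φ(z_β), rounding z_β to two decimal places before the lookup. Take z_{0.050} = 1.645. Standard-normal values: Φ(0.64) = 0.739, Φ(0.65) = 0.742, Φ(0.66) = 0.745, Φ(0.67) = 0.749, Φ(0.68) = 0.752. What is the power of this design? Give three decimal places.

z_β = |p₁−p₂|·√(n/[p₁q₁+p₂q₂]) − z_{α/2}
    = 0.13 · √(115/0.3615) − 1.645
    = 0.13 · 17.8359 − 1.645
    = 2.3187 − 1.645 = 0.6737 → 0.67
Power = Φ(0.67) = 0.749.

Power ≈ 0.749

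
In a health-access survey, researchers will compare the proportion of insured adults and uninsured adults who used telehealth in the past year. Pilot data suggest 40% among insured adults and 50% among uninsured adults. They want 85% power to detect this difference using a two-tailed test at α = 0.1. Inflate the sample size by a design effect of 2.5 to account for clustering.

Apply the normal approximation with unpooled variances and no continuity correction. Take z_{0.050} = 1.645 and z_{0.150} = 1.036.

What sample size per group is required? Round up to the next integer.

n = (z_{α/2} + z_β)² · [p₁(1−p₁) + p₂(1−p₂)] / (p₁ − p₂)²
  = (1.645 + 1.036)² · (0.40·0.60 + 0.50·0.50) / (-0.10)²
  = (2.681)² · (0.2400 + 0.2500) / 0.0100
  = 7.1878 · 0.4900 / 0.0100
  = 352.20
Design effect: 2.5 × 352.20 = 880.50.
Round up → n = 881 per group.

n = 881 per group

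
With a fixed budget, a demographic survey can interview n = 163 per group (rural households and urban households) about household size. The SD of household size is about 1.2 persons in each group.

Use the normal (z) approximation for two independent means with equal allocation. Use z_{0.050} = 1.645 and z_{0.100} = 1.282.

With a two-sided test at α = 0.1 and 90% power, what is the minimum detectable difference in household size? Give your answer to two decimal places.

δ = (z_{α/2} + z_β) · √((σ₁²+σ₂²)/n)
  = (1.645 + 1.282) · √(2.88/163)
  = 2.927 · √0.01767
  = 2.927 · 0.1329
  = 0.3891

Minimum detectable difference ≈ 0.39 persons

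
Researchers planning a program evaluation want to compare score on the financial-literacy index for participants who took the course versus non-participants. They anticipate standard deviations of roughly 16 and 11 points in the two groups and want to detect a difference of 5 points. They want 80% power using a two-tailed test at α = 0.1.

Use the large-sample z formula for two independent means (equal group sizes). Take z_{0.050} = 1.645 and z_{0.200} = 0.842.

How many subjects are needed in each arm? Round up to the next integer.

n = 94 per group

n = (z_{α/2} + z_β)² · (σ₁² + σ₂²) / δ²
  = (1.645 + 0.842)² · (16² + 11² = 377) / 5²
  = 6.1852 · 377 / 25
  = 93.27
Round up → n = 94 per group.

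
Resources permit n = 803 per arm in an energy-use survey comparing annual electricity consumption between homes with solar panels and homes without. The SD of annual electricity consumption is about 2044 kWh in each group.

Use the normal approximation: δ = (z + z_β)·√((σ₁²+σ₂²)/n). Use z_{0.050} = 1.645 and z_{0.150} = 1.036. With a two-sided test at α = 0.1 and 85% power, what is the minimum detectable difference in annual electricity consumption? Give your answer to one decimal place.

Minimum detectable difference ≈ 273.5 kWh

δ = (z_{α/2} + z_β) · √((σ₁²+σ₂²)/n)
  = (1.645 + 1.036) · √(8355872/803)
  = 2.681 · √10405.8
  = 2.681 · 102.0089
  = 273.4859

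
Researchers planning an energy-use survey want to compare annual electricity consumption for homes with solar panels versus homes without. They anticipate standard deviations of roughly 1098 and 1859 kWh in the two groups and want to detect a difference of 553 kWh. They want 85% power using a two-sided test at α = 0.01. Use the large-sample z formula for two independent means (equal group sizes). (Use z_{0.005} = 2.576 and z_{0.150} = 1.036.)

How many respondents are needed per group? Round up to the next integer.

n = (z_{α/2} + z_β)² · (σ₁² + σ₂²) / δ²
  = (2.576 + 1.036)² · (1098² + 1859² = 4661485) / 553²
  = 13.0465 · 4661485 / 305809
  = 198.87
Round up → n = 199 per group.

n = 199 per group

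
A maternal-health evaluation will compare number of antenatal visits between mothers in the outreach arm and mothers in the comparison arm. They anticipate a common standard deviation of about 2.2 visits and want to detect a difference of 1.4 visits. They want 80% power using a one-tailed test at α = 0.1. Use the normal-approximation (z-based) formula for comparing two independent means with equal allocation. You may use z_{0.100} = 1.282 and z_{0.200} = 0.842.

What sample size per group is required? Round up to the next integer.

n = 23 per group

n = (z_α + z_β)² · (σ₁² + σ₂²) / δ²
  = (1.282 + 0.842)² · (2·2.2² = 9.68) / 1.4²
  = 4.5114 · 9.68 / 1.96
  = 22.28
Round up → n = 23 per group.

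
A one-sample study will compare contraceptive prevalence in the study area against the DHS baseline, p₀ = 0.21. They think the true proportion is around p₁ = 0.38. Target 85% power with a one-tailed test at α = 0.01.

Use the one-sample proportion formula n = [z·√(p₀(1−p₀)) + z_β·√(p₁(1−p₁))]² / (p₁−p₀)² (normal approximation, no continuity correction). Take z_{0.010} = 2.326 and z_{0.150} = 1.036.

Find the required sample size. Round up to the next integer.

n = [z_α·√(p₀q₀) + z_β·√(p₁q₁)]² / (p₁ − p₀)²
  = [2.326·√(0.21·0.79) + 1.036·√(0.38·0.62)]² / (0.17)²
  = [2.326·0.4073 + 1.036·0.4854]² / 0.0289
  = [1.4503]² / 0.0289
  = 72.78
Round up → n = 73.

n = 73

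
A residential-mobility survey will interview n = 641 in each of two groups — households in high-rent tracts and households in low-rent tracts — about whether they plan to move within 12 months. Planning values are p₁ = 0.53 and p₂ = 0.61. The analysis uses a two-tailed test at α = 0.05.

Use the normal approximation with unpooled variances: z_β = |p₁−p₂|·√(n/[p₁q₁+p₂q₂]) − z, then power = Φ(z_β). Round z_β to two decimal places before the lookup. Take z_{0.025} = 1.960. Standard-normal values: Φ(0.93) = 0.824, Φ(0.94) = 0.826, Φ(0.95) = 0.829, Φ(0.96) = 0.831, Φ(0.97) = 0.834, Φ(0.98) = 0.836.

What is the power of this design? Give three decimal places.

Power ≈ 0.826

z_β = |p₁−p₂|·√(n/[p₁q₁+p₂q₂]) − z_{α/2}
    = 0.08 · √(641/0.4870) − 1.960
    = 0.08 · 36.2798 − 1.960
    = 2.9024 − 1.960 = 0.9424 → 0.94
Power = Φ(0.94) = 0.826.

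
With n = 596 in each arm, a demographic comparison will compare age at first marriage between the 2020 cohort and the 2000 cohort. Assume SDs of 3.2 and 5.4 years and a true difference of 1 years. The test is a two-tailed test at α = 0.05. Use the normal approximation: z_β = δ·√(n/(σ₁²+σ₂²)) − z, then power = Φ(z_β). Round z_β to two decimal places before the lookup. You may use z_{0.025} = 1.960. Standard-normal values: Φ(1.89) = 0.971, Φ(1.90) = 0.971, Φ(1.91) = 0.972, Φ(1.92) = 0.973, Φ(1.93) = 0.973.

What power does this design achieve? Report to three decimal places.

z_β = δ·√(n/(σ₁²+σ₂²)) − z_{α/2}
    = 1 · √(596/39.4) − 1.960
    = 1 · 3.88933 − 1.960
    = 3.8893 − 1.960 = 1.9293 → 1.93
Power = Φ(1.93) = 0.973.

Power ≈ 0.973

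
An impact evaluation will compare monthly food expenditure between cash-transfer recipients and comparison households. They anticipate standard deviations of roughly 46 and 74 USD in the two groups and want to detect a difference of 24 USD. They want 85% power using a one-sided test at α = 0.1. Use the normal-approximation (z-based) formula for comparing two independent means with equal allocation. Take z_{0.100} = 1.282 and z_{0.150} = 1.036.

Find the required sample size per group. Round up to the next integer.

n = (z_α + z_β)² · (σ₁² + σ₂²) / δ²
  = (1.282 + 1.036)² · (46² + 74² = 7592) / 24²
  = 5.3731 · 7592 / 576
  = 70.82
Round up → n = 71 per group.

n = 71 per group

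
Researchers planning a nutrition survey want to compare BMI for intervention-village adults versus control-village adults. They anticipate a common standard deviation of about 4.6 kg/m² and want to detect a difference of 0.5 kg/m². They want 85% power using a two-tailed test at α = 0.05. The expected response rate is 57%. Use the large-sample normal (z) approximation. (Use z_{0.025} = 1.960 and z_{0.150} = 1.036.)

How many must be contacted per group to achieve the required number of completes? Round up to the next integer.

n = 2666 per group

n = (z_{α/2} + z_β)² · (σ₁² + σ₂²) / δ²
  = (1.960 + 1.036)² · (2·4.6² = 42.32) / 0.5²
  = 8.9760 · 42.32 / 0.25
  = 1519.46
Adjust for 57% response: 1519.46 / 0.57 = 2665.72.
Round up → n = 2666 per group.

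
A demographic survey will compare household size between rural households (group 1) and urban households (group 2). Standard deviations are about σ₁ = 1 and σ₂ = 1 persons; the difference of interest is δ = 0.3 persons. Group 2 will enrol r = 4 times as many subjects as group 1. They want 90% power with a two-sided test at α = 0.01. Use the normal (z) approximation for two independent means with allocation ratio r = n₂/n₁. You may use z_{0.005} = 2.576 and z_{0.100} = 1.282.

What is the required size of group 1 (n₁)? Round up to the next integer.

n₁ = (z_{α/2} + z_β)² · (σ₁² + σ₂²/r) / δ²
   = (2.576 + 1.282)² · (1² + 1²/4) / 0.3²
   = 14.8842 · (1 + 0.25) / 0.09
   = 14.8842 · 1.25 / 0.09
   = 206.72
Round up → n₁ = 207; n₂ = r·n₁ = 4 × 207 = 828.

n₁ = 207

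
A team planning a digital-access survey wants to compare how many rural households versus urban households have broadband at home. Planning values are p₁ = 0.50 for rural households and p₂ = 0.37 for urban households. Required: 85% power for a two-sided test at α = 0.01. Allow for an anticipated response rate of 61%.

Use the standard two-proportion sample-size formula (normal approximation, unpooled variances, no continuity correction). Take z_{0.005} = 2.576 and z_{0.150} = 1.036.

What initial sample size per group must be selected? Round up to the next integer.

n = (z_{α/2} + z_β)² · [p₁(1−p₁) + p₂(1−p₂)] / (p₁ − p₂)²
  = (2.576 + 1.036)² · (0.50·0.50 + 0.37·0.63) / (0.13)²
  = (3.612)² · (0.2500 + 0.2331) / 0.0169
  = 13.0465 · 0.4831 / 0.0169
  = 372.95
Adjust for 61% response: 372.95 / 0.61 = 611.39.
Round up → n = 612 per group.

n = 612 per group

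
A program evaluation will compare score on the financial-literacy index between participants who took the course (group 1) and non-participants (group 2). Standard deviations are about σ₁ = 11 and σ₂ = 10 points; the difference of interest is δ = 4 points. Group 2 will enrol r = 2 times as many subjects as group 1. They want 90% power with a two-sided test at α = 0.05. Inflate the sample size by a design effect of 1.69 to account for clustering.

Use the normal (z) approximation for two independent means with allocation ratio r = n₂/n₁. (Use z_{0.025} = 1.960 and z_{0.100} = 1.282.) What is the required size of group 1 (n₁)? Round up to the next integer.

n₁ = 190

n₁ = (z_{α/2} + z_β)² · (σ₁² + σ₂²/r) / δ²
   = (1.960 + 1.282)² · (11² + 10²/2) / 4²
   = 10.5106 · (121 + 50) / 16
   = 10.5106 · 171 / 16
   = 112.33
Design effect: 1.69 × 112.33 = 189.84.
Round up → n₁ = 190; n₂ = r·n₁ = 2 × 190 = 380.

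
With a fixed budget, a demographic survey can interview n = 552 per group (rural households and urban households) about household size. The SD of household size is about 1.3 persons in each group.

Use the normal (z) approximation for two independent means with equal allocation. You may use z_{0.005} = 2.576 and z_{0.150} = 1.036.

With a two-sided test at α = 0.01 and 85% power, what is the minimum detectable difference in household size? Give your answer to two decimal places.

Minimum detectable difference ≈ 0.28 persons

δ = (z_{α/2} + z_β) · √((σ₁²+σ₂²)/n)
  = (2.576 + 1.036) · √(3.38/552)
  = 3.612 · √0.00612
  = 3.612 · 0.0783
  = 0.2826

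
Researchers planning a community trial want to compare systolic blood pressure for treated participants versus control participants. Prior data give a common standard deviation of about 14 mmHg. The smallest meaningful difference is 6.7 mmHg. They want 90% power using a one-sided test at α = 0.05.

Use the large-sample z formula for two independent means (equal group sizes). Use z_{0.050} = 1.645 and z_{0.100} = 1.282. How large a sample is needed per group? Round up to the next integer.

n = 75 per group

n = (z_α + z_β)² · (σ₁² + σ₂²) / δ²
  = (1.645 + 1.282)² · (2·14² = 392) / 6.7²
  = 8.5673 · 392 / 44.89
  = 74.81
Round up → n = 75 per group.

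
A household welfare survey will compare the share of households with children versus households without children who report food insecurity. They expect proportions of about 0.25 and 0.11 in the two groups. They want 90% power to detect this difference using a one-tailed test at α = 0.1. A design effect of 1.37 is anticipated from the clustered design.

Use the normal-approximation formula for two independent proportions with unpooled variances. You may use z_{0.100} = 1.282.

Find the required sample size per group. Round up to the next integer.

n = (z_α + z_β)² · [p₁(1−p₁) + p₂(1−p₂)] / (p₁ − p₂)²
  = (1.282 + 1.282)² · (0.25·0.75 + 0.11·0.89) / (0.14)²
  = (2.564)² · (0.1875 + 0.0979) / 0.0196
  = 6.5741 · 0.2854 / 0.0196
  = 95.73
Design effect: 1.37 × 95.73 = 131.15.
Round up → n = 132 per group.

n = 132 per group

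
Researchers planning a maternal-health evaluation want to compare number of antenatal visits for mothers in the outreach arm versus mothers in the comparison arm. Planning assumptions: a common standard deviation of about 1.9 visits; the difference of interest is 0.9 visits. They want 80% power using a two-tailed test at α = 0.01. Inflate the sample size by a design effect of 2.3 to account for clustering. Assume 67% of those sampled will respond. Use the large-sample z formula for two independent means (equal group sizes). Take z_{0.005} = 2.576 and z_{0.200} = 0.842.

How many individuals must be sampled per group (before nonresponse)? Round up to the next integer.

n = 358 per group

n = (z_{α/2} + z_β)² · (σ₁² + σ₂²) / δ²
  = (2.576 + 0.842)² · (2·1.9² = 7.22) / 0.9²
  = 11.6827 · 7.22 / 0.81
  = 104.13
Design effect: 2.3 × 104.13 = 239.51.
Adjust for 67% response: 239.51 / 0.67 = 357.48.
Round up → n = 358 per group.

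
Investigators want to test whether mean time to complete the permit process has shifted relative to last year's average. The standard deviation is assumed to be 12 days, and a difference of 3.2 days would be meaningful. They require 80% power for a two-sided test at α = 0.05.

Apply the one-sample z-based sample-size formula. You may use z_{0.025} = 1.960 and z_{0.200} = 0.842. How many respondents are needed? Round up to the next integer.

n = (z_{α/2} + z_β)² · σ² / δ²
  = (1.960 + 0.842)² · 12² / 3.2²
  = 7.8512 · 144 / 10.24
  = 110.41
Round up → n = 111.

n = 111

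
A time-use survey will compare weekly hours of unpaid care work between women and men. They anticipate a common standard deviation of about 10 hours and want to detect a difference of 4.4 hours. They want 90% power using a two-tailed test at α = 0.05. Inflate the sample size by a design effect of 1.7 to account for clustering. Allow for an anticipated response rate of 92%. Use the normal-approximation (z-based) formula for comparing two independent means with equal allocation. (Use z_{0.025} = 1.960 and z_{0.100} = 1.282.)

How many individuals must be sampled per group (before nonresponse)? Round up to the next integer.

n = 201 per group

n = (z_{α/2} + z_β)² · (σ₁² + σ₂²) / δ²
  = (1.960 + 1.282)² · (2·10² = 200) / 4.4²
  = 10.5106 · 200 / 19.36
  = 108.58
Design effect: 1.7 × 108.58 = 184.59.
Adjust for 92% response: 184.59 / 0.92 = 200.64.
Round up → n = 201 per group.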